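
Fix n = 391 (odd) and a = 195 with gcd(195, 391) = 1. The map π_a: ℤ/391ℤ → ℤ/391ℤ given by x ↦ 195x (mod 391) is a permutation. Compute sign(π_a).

-1

Start at x=285: 285 → 53 → 169 → 111 → 140 → 321 → 35 → … (one orbit).
8 cycles of lengths [88, 88, 88, 88, 22, 8, 8, 1].
Σ(ℓ_i−1) = 391−8 = 383; sign = (−1)^383 = -1.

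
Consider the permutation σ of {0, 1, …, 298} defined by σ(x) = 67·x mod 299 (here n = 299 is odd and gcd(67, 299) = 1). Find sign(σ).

Trace 240: π^k(240) = [240, 233, 63, 35, 252, 140, 111] for k=0..6.
Cycle lengths of π_67 on ℤ/299ℤ: [132, 132, 22, 12, 1]; 5 cycles in total.
sign(π) = (−1)^{n − #cycles} = (−1)^{299−5} = (−1)^294 = +1.
(67|299)_J = +1 (Zolotarev's lemma cross-check).

+1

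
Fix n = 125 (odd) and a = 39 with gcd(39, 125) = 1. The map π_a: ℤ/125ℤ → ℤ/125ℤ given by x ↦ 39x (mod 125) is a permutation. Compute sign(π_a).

Start at x=4: 4 → 31 → 84 → 26 → 14 → 46 → 44 → … (one orbit).
Cycle lengths of π_39 on ℤ/125ℤ: [50, 50, 10, 10, 2, 2, 1]; 7 cycles in total.
sign(π) = (−1)^{n − #cycles} = (−1)^{125−7} = (−1)^118 = +1.
(39|125)_J = +1 (Zolotarev's lemma cross-check).

+1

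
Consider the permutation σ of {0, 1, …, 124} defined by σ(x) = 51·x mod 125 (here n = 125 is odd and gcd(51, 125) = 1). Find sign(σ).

Trace 1: π^k(1) = [1, 51, 101, 26, 76] for k=0..4.
Decompose π into cycles: lengths [5, 5, 5, 5, 5, 5, 5, 5, 5, 5, 5, 5, 5, 5, 5, 5, 5, 5, 5, 5, 1, 1, 1, 1, 1, 1, 1, 1, 1, 1, 1, 1, 1, 1, 1, 1, 1, 1, 1, 1, 1, 1, 1, 1, 1] (45 cycles, including the fixed point 0).
sign(π) = (−1)^{n − #cycles} = (−1)^{125−45} = (−1)^80 = +1.

+1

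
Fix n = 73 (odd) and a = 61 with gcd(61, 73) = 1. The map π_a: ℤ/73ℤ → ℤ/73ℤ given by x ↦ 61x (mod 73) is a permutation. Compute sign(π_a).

+1

Orbit of 23 under x↦61x: [23, 16, 27, 41, 19, 64, 35]… (length divides ord_73(61)).
Cycle type of π: 36×2 + 1; total 3 cycles.
n − c = 73 − 3 = 70; sign = (−1)^70 = +1.
Check: (61/73) = +1 by Zolotarev.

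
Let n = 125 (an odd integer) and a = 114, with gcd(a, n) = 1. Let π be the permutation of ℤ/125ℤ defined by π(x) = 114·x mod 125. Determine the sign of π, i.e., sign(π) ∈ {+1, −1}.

Trace 109: π^k(109) = [109, 51, 64, 46, 119, 66, 24] for k=0..6.
π_114 has 7 disjoint cycles with lengths [50, 50, 10, 10, 2, 2, 1] on {0,…,124}.
125 − 7 = 118 transpositions; sign(π) = (−1)^118 = +1.

+1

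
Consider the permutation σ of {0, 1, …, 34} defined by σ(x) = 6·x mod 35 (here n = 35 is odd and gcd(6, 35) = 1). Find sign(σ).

-1

Start at x=6: 6 → 1 → 6 (one orbit).
The orbit structure of x ↦ 6x mod 35: 20 orbits of sizes [2, 2, 2, 2, 2, 2, 2, 2, 2, 2, 2, 2, 2, 2, 2, 1, 1, 1, 1, 1].
Σ(ℓ_i−1) = 35−20 = 15; sign = (−1)^15 = -1.
Zolotarev: (6|35) = -1, matching the cycle-count sign.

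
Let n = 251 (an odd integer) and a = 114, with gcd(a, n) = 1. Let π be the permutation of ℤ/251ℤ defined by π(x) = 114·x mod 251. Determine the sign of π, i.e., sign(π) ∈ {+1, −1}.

+1

Start at x=66: 66 → 245 → 69 → 85 → 152 → 9 → 22 → … (one orbit).
Cycle type of π: 125×2 + 1; total 3 cycles.
3 cycles on 251: each ℓ→(−1)^(ℓ−1), product (−1)^248 = +1.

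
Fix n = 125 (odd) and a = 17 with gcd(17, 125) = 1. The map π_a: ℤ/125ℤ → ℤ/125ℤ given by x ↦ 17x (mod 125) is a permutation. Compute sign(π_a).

-1

Orbit of 106 under x↦17x: [106, 52, 9, 28, 101, 92, 64]… (length divides ord_125(17)).
Decompose π into cycles: lengths [100, 20, 4, 1] (4 cycles, including the fixed point 0).
n − c = 125 − 4 = 121; sign = (−1)^121 = -1.
Check: (17/125) = -1 by Zolotarev.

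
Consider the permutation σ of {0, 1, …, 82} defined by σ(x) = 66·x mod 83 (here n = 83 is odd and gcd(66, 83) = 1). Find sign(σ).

-1

Orbit of 81 under x↦66x: [81, 34, 3, 32, 37, 35, 69]… (length divides ord_83(66)).
Cycle lengths of π_66 on ℤ/83ℤ: [82, 1]; 2 cycles in total.
2 cycles on 83: each ℓ→(−1)^(ℓ−1), product (−1)^81 = -1.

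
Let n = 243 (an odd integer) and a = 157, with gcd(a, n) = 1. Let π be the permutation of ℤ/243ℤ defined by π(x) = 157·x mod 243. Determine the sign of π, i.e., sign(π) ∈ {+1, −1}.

+1

Trace 1: π^k(1) = [1, 157, 106, 118, 58, 115, 73] for k=0..6.
11 cycles of lengths [81, 81, 27, 27, 9, 9, 3, 3, 1, 1, 1].
243 − 11 = 232 transpositions; sign(π) = (−1)^232 = +1.
The Jacobi symbol (157|243) = +1 (Zolotarev) agrees.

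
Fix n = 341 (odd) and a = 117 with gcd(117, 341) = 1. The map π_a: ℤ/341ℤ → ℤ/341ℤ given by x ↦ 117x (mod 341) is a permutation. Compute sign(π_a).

Start at x=1: 1 → 117 → 49 → 277 → 14 → 274 → 4 → … (one orbit).
π_117 has 13 disjoint cycles with lengths [30, 30, 30, 30, 30, 30, 30, 30, 30, 30, 30, 10, 1] on {0,…,340}.
n − c = 341 − 13 = 328; sign = (−1)^328 = +1.
(117|341)_J = +1 (Zolotarev's lemma cross-check).

+1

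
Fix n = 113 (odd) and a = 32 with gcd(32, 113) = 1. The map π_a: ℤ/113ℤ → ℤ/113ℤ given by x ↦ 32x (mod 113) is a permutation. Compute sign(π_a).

Trace 30: π^k(30) = [30, 56, 97, 53, 1, 32, 7] for k=0..6.
Cycle type of π: 28×4 + 1; total 5 cycles.
113 − 5 = 108 transpositions; sign(π) = (−1)^108 = +1.

+1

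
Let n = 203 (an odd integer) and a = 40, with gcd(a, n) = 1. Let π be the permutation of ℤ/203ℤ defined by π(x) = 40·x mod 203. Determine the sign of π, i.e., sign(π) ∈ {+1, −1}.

Trace 57: π^k(57) = [57, 47, 53, 90, 149, 73, 78] for k=0..6.
Cycle type of π: 84×2 + 28 + 6 + 1; total 5 cycles.
Σ(ℓ_i−1) = 203−5 = 198; sign = (−1)^198 = +1.

+1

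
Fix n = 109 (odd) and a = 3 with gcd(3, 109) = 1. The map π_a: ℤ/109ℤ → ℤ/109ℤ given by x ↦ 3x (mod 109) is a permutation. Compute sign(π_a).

+1

Trace 49: π^k(49) = [49, 38, 5, 15, 45, 26, 78] for k=0..6.
5 cycles of lengths [27, 27, 27, 27, 1].
sign(π) = (−1)^{n − #cycles} = (−1)^{109−5} = (−1)^104 = +1.
(3|109)_J = +1 (Zolotarev's lemma cross-check).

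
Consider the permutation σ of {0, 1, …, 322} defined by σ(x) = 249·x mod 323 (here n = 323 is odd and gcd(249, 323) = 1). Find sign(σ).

Start at x=295: 295 → 134 → 97 → 251 → 160 → 111 → 184 → … (one orbit).
Cycle lengths of π_249 on ℤ/323ℤ: [144, 144, 18, 16, 1]; 5 cycles in total.
n − c = 323 − 5 = 318; sign = (−1)^318 = +1.
(249|323)_J = +1 (Zolotarev's lemma cross-check).

+1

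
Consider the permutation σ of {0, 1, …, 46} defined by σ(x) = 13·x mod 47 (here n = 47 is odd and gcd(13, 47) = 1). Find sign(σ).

-1

Orbit of 26 under x↦13x: [26, 9, 23, 17, 33, 6, 31]… (length divides ord_47(13)).
Cycle type of π: 46 + 1; total 2 cycles.
Σ(ℓ_i−1) = 47−2 = 45; sign = (−1)^45 = -1.
The Jacobi symbol (13|47) = -1 (Zolotarev) agrees.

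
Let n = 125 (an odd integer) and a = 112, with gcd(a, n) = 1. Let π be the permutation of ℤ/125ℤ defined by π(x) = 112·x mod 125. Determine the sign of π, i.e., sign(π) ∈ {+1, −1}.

Start at x=4: 4 → 73 → 51 → 87 → 119 → 78 → 111 → … (one orbit).
Decompose π into cycles: lengths [100, 20, 4, 1] (4 cycles, including the fixed point 0).
n − c = 125 − 4 = 121; sign = (−1)^121 = -1.
The Jacobi symbol (112|125) = -1 (Zolotarev) agrees.

-1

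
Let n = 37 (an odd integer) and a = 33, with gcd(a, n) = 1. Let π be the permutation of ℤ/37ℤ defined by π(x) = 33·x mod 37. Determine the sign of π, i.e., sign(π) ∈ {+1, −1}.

+1

Orbit of 7 under x↦33x: [7, 9, 1, 33, 16, 10, 34]… (length divides ord_37(33)).
Cycle lengths of π_33 on ℤ/37ℤ: [9, 9, 9, 9, 1]; 5 cycles in total.
sign(π) = (−1)^{n − #cycles} = (−1)^{37−5} = (−1)^32 = +1.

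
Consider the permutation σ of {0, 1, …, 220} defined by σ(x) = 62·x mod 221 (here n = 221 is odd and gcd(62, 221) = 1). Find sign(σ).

Orbit of 196 under x↦62x: [196, 218, 35, 181, 172, 56, 157]… (length divides ord_221(62)).
8 cycles of lengths [48, 48, 48, 48, 16, 6, 6, 1].
sign(π) = (−1)^{n − #cycles} = (−1)^{221−8} = (−1)^213 = -1.

-1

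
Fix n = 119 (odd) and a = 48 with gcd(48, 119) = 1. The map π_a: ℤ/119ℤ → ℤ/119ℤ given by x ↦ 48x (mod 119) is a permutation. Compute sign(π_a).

Orbit of 106 under x↦48x: [106, 90, 36, 62, 1, 48, 43]… (length divides ord_119(48)).
π_48 has 11 disjoint cycles with lengths [16, 16, 16, 16, 16, 16, 16, 2, 2, 2, 1] on {0,…,118}.
Σ(ℓ_i−1) = 119−11 = 108; sign = (−1)^108 = +1.

+1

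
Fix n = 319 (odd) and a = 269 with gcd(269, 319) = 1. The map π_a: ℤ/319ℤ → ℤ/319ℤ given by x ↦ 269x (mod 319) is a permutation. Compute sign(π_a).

-1

Trace 191: π^k(191) = [191, 20, 276, 236, 3, 169, 163] for k=0..6.
Cycle lengths of π_269 on ℤ/319ℤ: [140, 140, 28, 5, 5, 1]; 6 cycles in total.
Σ(ℓ_i−1) = 319−6 = 313; sign = (−1)^313 = -1.
The Jacobi symbol (269|319) = -1 (Zolotarev) agrees.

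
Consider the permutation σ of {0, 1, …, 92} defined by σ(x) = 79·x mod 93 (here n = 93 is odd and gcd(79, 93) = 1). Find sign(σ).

-1

Start at x=16: 16 → 55 → 67 → 85 → 19 → 13 → 4 → … (one orbit).
Cycle lengths of π_79 on ℤ/93ℤ: [30, 30, 30, 1, 1, 1]; 6 cycles in total.
Σ(ℓ_i−1) = 93−6 = 87; sign = (−1)^87 = -1.
Check: (79/93) = -1 by Zolotarev.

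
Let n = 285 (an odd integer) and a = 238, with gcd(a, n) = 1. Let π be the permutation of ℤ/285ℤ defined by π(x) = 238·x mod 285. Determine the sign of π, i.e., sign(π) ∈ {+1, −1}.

+1

Start at x=148: 148 → 169 → 37 → 256 → 223 → 64 → 127 → … (one orbit).
π_238 has 15 disjoint cycles with lengths [36, 36, 36, 36, 36, 36, 18, 18, 18, 4, 4, 4, 1, 1, 1] on {0,…,284}.
With 15 cycles on 285 points, sign = (−1)^{285−15} = +1.
Via Zolotarev, sign(π_{238}) = (238|285) = +1.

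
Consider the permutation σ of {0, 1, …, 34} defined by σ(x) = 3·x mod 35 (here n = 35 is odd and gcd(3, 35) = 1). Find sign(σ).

Trace 13: π^k(13) = [13, 4, 12, 1, 3, 9, 27] for k=0..6.
Cycle type of π: 12×2 + 6 + 4 + 1; total 5 cycles.
35 − 5 = 30 transpositions; sign(π) = (−1)^30 = +1.

+1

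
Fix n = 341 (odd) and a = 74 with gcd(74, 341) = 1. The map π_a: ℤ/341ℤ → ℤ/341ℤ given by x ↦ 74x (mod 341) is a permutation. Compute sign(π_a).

+1

Start at x=235: 235 → 340 → 267 → 321 → 225 → 282 → 67 → … (one orbit).
The orbit structure of x ↦ 74x mod 341: 13 orbits of sizes [30, 30, 30, 30, 30, 30, 30, 30, 30, 30, 30, 10, 1].
n − c = 341 − 13 = 328; sign = (−1)^328 = +1.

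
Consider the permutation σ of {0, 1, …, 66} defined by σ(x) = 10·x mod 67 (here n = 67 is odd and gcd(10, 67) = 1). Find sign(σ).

Trace 1: π^k(1) = [1, 10, 33, 62, 17, 36, 25] for k=0..6.
The orbit structure of x ↦ 10x mod 67: 3 orbits of sizes [33, 33, 1].
With 3 cycles on 67 points, sign = (−1)^{67−3} = +1.

+1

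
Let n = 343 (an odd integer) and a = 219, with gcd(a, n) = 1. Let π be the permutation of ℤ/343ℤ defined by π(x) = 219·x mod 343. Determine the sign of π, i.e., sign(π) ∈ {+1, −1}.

Orbit of 246 under x↦219x: [246, 23, 235, 15, 198, 144, 323]… (length divides ord_343(219)).
Decompose π into cycles: lengths [147, 147, 21, 21, 3, 3, 1] (7 cycles, including the fixed point 0).
343 − 7 = 336 transpositions; sign(π) = (−1)^336 = +1.
The Jacobi symbol (219|343) = +1 (Zolotarev) agrees.

+1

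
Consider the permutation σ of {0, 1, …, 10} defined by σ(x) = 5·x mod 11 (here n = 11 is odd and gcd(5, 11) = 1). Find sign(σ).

+1

Trace 9: π^k(9) = [9, 1, 5, 3, 4] for k=0..4.
The orbit structure of x ↦ 5x mod 11: 3 orbits of sizes [5, 5, 1].
11 − 3 = 8 transpositions; sign(π) = (−1)^8 = +1.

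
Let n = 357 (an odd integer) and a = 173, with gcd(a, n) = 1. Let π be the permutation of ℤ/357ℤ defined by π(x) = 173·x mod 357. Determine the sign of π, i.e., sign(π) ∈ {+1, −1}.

-1

Trace 298: π^k(298) = [298, 146, 268, 311, 253, 215, 67] for k=0..6.
Decompose π into cycles: lengths [48, 48, 48, 48, 48, 48, 16, 16, 16, 6, 6, 6, 2, 1] (14 cycles, including the fixed point 0).
n − c = 357 − 14 = 343; sign = (−1)^343 = -1.
Zolotarev: (173|357) = -1, matching the cycle-count sign.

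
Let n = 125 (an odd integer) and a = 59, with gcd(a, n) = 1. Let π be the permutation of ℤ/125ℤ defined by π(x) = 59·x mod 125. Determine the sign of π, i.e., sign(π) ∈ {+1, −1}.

Trace 89: π^k(89) = [89, 1, 59, 106, 4, 111, 49] for k=0..6.
Decompose π into cycles: lengths [50, 50, 10, 10, 2, 2, 1] (7 cycles, including the fixed point 0).
125 − 7 = 118 transpositions; sign(π) = (−1)^118 = +1.
Via Zolotarev, sign(π_{59}) = (59|125) = +1.

+1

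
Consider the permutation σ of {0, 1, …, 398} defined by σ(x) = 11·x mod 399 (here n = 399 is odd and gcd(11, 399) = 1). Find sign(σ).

-1

Start at x=254: 254 → 1 → 11 → 121 → 134 → 277 → 254 (one orbit).
Decompose π into cycles: lengths [6, 6, 6, 6, 6, 6, 6, 6, 6, 6, 6, 6, 6, 6, 6, 6, 6, 6, 6, 6, 6, 6, 6, 6, 6, 6, 6, 6, 6, 6, 6, 6, 6, 6, 6, 6, 6, 6, 6, 6, 6, 6, 6, 6, 3, 3, 3, 3, 3, 3, 3, 3, 3, 3, 3, 3, 3, 3, 3, 3, 3, 3, 3, 3, 3, 3, 3, 3, 3, 3, 3, 3, 3, 3, 3, 3, 3, 3, 3, 3, 3, 3, 3, 3, 3, 3, 3, 3, 2, 1] (90 cycles, including the fixed point 0).
n − c = 399 − 90 = 309; sign = (−1)^309 = -1.
Via Zolotarev, sign(π_{11}) = (11|399) = -1.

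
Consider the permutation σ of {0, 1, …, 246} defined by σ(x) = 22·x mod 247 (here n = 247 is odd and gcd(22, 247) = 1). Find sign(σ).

Start at x=183: 183 → 74 → 146 → 1 → 22 → 237 → 27 → … (one orbit).
18 cycles of lengths [18, 18, 18, 18, 18, 18, 18, 18, 18, 18, 18, 18, 18, 3, 3, 3, 3, 1].
n − c = 247 − 18 = 229; sign = (−1)^229 = -1.

-1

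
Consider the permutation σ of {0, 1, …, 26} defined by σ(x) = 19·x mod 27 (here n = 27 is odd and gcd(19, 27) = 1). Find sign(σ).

Orbit of 1 under x↦19x: [1, 19, 10]… (length divides ord_27(19)).
15 cycles of lengths [3, 3, 3, 3, 3, 3, 1, 1, 1, 1, 1, 1, 1, 1, 1].
15 cycles on 27: each ℓ→(−1)^(ℓ−1), product (−1)^12 = +1.

+1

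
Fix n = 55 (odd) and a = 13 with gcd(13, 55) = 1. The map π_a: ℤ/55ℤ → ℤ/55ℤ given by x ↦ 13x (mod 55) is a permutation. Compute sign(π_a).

+1

Trace 52: π^k(52) = [52, 16, 43, 9, 7, 36, 28] for k=0..6.
π_13 has 5 disjoint cycles with lengths [20, 20, 10, 4, 1] on {0,…,54}.
sign(π) = (−1)^{n − #cycles} = (−1)^{55−5} = (−1)^50 = +1.
Via Zolotarev, sign(π_{13}) = (13|55) = +1.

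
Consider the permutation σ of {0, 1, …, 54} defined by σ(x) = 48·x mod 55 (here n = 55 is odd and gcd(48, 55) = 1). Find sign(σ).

-1

Trace 34: π^k(34) = [34, 37, 16, 53, 14, 12, 26] for k=0..6.
Cycle type of π: 20×2 + 5×2 + 4 + 1; total 6 cycles.
55 − 6 = 49 transpositions; sign(π) = (−1)^49 = -1.
(48|55)_J = -1 (Zolotarev's lemma cross-check).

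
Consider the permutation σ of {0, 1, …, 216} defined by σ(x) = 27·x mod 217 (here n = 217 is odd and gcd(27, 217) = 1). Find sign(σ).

Start at x=190: 190 → 139 → 64 → 209 → 1 → 27 → 78 → … (one orbit).
25 cycles of lengths [10, 10, 10, 10, 10, 10, 10, 10, 10, 10, 10, 10, 10, 10, 10, 10, 10, 10, 10, 10, 10, 2, 2, 2, 1].
217 − 25 = 192 transpositions; sign(π) = (−1)^192 = +1.
The Jacobi symbol (27|217) = +1 (Zolotarev) agrees.

+1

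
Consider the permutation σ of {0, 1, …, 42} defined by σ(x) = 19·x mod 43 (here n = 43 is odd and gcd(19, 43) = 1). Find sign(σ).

Trace 36: π^k(36) = [36, 39, 10, 18, 41, 5, 9] for k=0..6.
π_19 has 2 disjoint cycles with lengths [42, 1] on {0,…,42}.
With 2 cycles on 43 points, sign = (−1)^{43−2} = -1.
Check: (19/43) = -1 by Zolotarev.

-1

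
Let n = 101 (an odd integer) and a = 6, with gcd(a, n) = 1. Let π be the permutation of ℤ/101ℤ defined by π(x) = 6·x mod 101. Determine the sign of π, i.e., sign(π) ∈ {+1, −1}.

Start at x=87: 87 → 17 → 1 → 6 → 36 → 14 → 84 → … (one orbit).
11 cycles of lengths [10, 10, 10, 10, 10, 10, 10, 10, 10, 10, 1].
sign(π) = (−1)^{n − #cycles} = (−1)^{101−11} = (−1)^90 = +1.
Via Zolotarev, sign(π_{6}) = (6|101) = +1.

+1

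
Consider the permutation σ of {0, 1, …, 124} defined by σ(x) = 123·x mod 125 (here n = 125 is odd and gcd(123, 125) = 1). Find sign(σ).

Orbit of 52 under x↦123x: [52, 21, 83, 84, 82, 86, 78]… (length divides ord_125(123)).
Decompose π into cycles: lengths [100, 20, 4, 1] (4 cycles, including the fixed point 0).
n − c = 125 − 4 = 121; sign = (−1)^121 = -1.

-1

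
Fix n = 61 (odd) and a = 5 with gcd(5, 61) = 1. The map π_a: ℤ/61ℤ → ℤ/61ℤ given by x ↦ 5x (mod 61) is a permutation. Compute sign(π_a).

Trace 19: π^k(19) = [19, 34, 48, 57, 41, 22, 49] for k=0..6.
The orbit structure of x ↦ 5x mod 61: 3 orbits of sizes [30, 30, 1].
Σ(ℓ_i−1) = 61−3 = 58; sign = (−1)^58 = +1.

+1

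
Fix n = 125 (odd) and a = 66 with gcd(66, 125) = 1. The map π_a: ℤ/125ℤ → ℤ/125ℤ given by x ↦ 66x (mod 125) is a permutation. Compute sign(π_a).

+1

Orbit of 81 under x↦66x: [81, 96, 86, 51, 116, 31, 46]… (length divides ord_125(66)).
Cycle type of π: 25×4 + 5×4 + 1×5; total 13 cycles.
125 − 13 = 112 transpositions; sign(π) = (−1)^112 = +1.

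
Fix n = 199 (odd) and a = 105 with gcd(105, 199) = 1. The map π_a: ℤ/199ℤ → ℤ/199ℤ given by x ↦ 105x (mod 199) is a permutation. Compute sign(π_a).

Orbit of 27 under x↦105x: [27, 49, 170, 139, 68, 175, 67]… (length divides ord_199(105)).
2 cycles of lengths [198, 1].
With 2 cycles on 199 points, sign = (−1)^{199−2} = -1.
The Jacobi symbol (105|199) = -1 (Zolotarev) agrees.

-1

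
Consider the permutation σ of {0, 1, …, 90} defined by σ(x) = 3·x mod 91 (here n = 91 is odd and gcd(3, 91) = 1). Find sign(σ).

Start at x=3: 3 → 9 → 27 → 81 → 61 → 1 → 3 (one orbit).
Cycle lengths of π_3 on ℤ/91ℤ: [6, 6, 6, 6, 6, 6, 6, 6, 6, 6, 6, 6, 6, 3, 3, 3, 3, 1]; 18 cycles in total.
n − c = 91 − 18 = 73; sign = (−1)^73 = -1.
Zolotarev: (3|91) = -1, matching the cycle-count sign.

-1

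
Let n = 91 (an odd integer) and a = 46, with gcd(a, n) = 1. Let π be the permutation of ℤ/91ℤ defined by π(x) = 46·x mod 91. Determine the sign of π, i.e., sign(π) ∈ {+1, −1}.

Trace 16: π^k(16) = [16, 8, 4, 2, 1, 46, 23] for k=0..6.
π_46 has 10 disjoint cycles with lengths [12, 12, 12, 12, 12, 12, 12, 3, 3, 1] on {0,…,90}.
sign(π) = (−1)^{n − #cycles} = (−1)^{91−10} = (−1)^81 = -1.
The Jacobi symbol (46|91) = -1 (Zolotarev) agrees.

-1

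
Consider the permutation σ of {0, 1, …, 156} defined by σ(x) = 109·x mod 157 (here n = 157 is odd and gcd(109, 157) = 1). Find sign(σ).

Start at x=47: 47 → 99 → 115 → 132 → 101 → 19 → 30 → … (one orbit).
Cycle lengths of π_109 on ℤ/157ℤ: [39, 39, 39, 39, 1]; 5 cycles in total.
157 − 5 = 152 transpositions; sign(π) = (−1)^152 = +1.
Check: (109/157) = +1 by Zolotarev.

+1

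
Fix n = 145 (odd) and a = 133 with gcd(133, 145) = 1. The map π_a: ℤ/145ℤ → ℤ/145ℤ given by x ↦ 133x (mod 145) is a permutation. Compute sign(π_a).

+1

Trace 1: π^k(1) = [1, 133, 144, 12] for k=0..3.
π_133 has 37 disjoint cycles with lengths [4, 4, 4, 4, 4, 4, 4, 4, 4, 4, 4, 4, 4, 4, 4, 4, 4, 4, 4, 4, 4, 4, 4, 4, 4, 4, 4, 4, 4, 4, 4, 4, 4, 4, 4, 4, 1] on {0,…,144}.
n − c = 145 − 37 = 108; sign = (−1)^108 = +1.
Via Zolotarev, sign(π_{133}) = (133|145) = +1.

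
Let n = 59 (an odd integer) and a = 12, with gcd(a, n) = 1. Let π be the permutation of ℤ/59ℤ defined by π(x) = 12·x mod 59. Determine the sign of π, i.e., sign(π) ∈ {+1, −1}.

+1

Start at x=5: 5 → 1 → 12 → 26 → 17 → 27 → 29 → … (one orbit).
Cycle lengths of π_12 on ℤ/59ℤ: [29, 29, 1]; 3 cycles in total.
n − c = 59 − 3 = 56; sign = (−1)^56 = +1.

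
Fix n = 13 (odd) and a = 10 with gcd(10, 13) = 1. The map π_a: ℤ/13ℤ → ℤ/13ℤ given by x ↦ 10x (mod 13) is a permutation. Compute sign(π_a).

+1

Trace 4: π^k(4) = [4, 1, 10, 9, 12, 3] for k=0..5.
3 cycles of lengths [6, 6, 1].
Σ(ℓ_i−1) = 13−3 = 10; sign = (−1)^10 = +1.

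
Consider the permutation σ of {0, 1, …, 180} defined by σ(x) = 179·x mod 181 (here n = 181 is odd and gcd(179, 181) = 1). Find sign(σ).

-1

Start at x=95: 95 → 172 → 18 → 145 → 72 → 37 → 107 → … (one orbit).
Cycle lengths of π_179 on ℤ/181ℤ: [180, 1]; 2 cycles in total.
181 − 2 = 179 transpositions; sign(π) = (−1)^179 = -1.
Zolotarev: (179|181) = -1, matching the cycle-count sign.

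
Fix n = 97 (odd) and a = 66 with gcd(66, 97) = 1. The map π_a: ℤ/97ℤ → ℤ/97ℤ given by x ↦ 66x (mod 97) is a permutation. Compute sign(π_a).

Trace 36: π^k(36) = [36, 48, 64, 53, 6, 8, 43] for k=0..6.
π_66 has 3 disjoint cycles with lengths [48, 48, 1] on {0,…,96}.
With 3 cycles on 97 points, sign = (−1)^{97−3} = +1.
(66|97)_J = +1 (Zolotarev's lemma cross-check).

+1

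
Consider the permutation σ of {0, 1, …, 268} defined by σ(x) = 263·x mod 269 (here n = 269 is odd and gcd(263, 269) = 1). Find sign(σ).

+1

Trace 226: π^k(226) = [226, 258, 66, 142, 224, 1, 263] for k=0..6.
Decompose π into cycles: lengths [67, 67, 67, 67, 1] (5 cycles, including the fixed point 0).
With 5 cycles on 269 points, sign = (−1)^{269−5} = +1.
(263|269)_J = +1 (Zolotarev's lemma cross-check).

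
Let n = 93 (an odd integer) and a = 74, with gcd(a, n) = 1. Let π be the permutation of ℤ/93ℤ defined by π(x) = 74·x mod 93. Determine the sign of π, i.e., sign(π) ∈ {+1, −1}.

Orbit of 86 under x↦74x: [86, 40, 77, 25, 83, 4, 17]… (length divides ord_93(74)).
Decompose π into cycles: lengths [30, 30, 30, 2, 1] (5 cycles, including the fixed point 0).
Σ(ℓ_i−1) = 93−5 = 88; sign = (−1)^88 = +1.

+1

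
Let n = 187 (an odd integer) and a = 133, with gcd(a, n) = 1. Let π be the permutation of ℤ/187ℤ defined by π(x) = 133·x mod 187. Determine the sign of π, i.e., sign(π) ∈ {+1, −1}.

-1

Trace 78: π^k(78) = [78, 89, 56, 155, 45, 1, 133] for k=0..6.
Decompose π into cycles: lengths [16, 16, 16, 16, 16, 16, 16, 16, 16, 16, 16, 1, 1, 1, 1, 1, 1, 1, 1, 1, 1, 1] (22 cycles, including the fixed point 0).
With 22 cycles on 187 points, sign = (−1)^{187−22} = -1.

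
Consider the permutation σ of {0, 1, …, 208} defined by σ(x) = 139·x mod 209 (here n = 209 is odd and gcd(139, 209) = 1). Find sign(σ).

Orbit of 177 under x↦139x: [177, 150, 159, 156, 157, 87, 180]… (length divides ord_209(139)).
Cycle lengths of π_139 on ℤ/209ℤ: [90, 90, 10, 9, 9, 1]; 6 cycles in total.
sign(π) = (−1)^{n − #cycles} = (−1)^{209−6} = (−1)^203 = -1.
Check: (139/209) = -1 by Zolotarev.

-1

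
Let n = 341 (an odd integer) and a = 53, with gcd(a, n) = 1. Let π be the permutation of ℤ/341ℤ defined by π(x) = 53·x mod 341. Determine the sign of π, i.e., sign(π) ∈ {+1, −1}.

Orbit of 136 under x↦53x: [136, 47, 104, 56, 240, 103, 3]… (length divides ord_341(53)).
Decompose π into cycles: lengths [30, 30, 30, 30, 30, 30, 30, 30, 30, 30, 30, 5, 5, 1] (14 cycles, including the fixed point 0).
sign(π) = (−1)^{n − #cycles} = (−1)^{341−14} = (−1)^327 = -1.

-1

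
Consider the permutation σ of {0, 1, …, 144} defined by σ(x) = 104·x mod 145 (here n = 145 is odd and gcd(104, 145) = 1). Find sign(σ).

-1

Orbit of 104 under x↦104x: [104, 86, 99, 1]… (length divides ord_145(104)).
π_104 has 38 disjoint cycles with lengths [4, 4, 4, 4, 4, 4, 4, 4, 4, 4, 4, 4, 4, 4, 4, 4, 4, 4, 4, 4, 4, 4, 4, 4, 4, 4, 4, 4, 4, 4, 4, 4, 4, 4, 4, 2, 2, 1] on {0,…,144}.
sign(π) = (−1)^{n − #cycles} = (−1)^{145−38} = (−1)^107 = -1.
The Jacobi symbol (104|145) = -1 (Zolotarev) agrees.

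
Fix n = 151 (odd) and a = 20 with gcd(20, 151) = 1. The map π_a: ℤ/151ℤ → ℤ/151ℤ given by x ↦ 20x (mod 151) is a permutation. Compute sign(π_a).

Start at x=29: 29 → 127 → 124 → 64 → 72 → 81 → 110 → … (one orbit).
π_20 has 7 disjoint cycles with lengths [25, 25, 25, 25, 25, 25, 1] on {0,…,150}.
sign(π) = (−1)^{n − #cycles} = (−1)^{151−7} = (−1)^144 = +1.

+1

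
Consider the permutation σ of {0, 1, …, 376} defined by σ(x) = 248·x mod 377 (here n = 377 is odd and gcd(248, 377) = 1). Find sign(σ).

+1

Trace 326: π^k(326) = [326, 170, 313, 339, 1, 248, 53] for k=0..6.
Decompose π into cycles: lengths [7, 7, 7, 7, 7, 7, 7, 7, 7, 7, 7, 7, 7, 7, 7, 7, 7, 7, 7, 7, 7, 7, 7, 7, 7, 7, 7, 7, 7, 7, 7, 7, 7, 7, 7, 7, 7, 7, 7, 7, 7, 7, 7, 7, 7, 7, 7, 7, 7, 7, 7, 7, 1, 1, 1, 1, 1, 1, 1, 1, 1, 1, 1, 1, 1] (65 cycles, including the fixed point 0).
sign(π) = (−1)^{n − #cycles} = (−1)^{377−65} = (−1)^312 = +1.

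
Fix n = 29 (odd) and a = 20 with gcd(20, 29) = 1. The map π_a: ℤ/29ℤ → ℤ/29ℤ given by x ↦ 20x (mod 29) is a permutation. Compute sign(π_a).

Trace 1: π^k(1) = [1, 20, 23, 25, 7, 24, 16] for k=0..6.
Cycle type of π: 7×4 + 1; total 5 cycles.
With 5 cycles on 29 points, sign = (−1)^{29−5} = +1.
Via Zolotarev, sign(π_{20}) = (20|29) = +1.

+1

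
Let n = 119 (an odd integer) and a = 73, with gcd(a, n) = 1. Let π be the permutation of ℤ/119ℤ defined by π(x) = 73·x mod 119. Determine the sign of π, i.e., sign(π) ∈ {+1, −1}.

Start at x=5: 5 → 8 → 108 → 30 → 48 → 53 → 61 → … (one orbit).
The orbit structure of x ↦ 73x mod 119: 5 orbits of sizes [48, 48, 16, 6, 1].
119 − 5 = 114 transpositions; sign(π) = (−1)^114 = +1.

+1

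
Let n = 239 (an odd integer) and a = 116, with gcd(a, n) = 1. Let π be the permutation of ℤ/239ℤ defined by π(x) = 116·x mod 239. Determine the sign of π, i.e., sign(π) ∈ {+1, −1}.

+1

Trace 197: π^k(197) = [197, 147, 83, 68, 1, 116, 72] for k=0..6.
3 cycles of lengths [119, 119, 1].
n − c = 239 − 3 = 236; sign = (−1)^236 = +1.
Check: (116/239) = +1 by Zolotarev.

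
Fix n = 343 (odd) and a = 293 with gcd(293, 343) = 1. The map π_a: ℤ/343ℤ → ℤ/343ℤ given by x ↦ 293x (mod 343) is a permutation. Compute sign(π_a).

-1

Orbit of 197 under x↦293x: [197, 97, 295, 342, 50, 244, 148]… (length divides ord_343(293)).
Cycle type of π: 14×21 + 2×24 + 1; total 46 cycles.
Σ(ℓ_i−1) = 343−46 = 297; sign = (−1)^297 = -1.
Zolotarev: (293|343) = -1, matching the cycle-count sign.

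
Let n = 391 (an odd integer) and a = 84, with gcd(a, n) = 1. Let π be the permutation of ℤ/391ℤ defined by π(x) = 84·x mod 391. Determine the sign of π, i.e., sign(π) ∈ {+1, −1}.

Start at x=324: 324 → 237 → 358 → 356 → 188 → 152 → 256 → … (one orbit).
Decompose π into cycles: lengths [22, 22, 22, 22, 22, 22, 22, 22, 22, 22, 22, 22, 22, 22, 22, 22, 22, 2, 2, 2, 2, 2, 2, 2, 2, 1] (26 cycles, including the fixed point 0).
Σ(ℓ_i−1) = 391−26 = 365; sign = (−1)^365 = -1.

-1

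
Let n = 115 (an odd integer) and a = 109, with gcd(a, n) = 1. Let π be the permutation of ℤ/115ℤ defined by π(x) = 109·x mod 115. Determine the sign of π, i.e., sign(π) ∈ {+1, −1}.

-1

Trace 14: π^k(14) = [14, 31, 44, 81, 89, 41, 99] for k=0..6.
Decompose π into cycles: lengths [22, 22, 22, 22, 22, 2, 2, 1] (8 cycles, including the fixed point 0).
n − c = 115 − 8 = 107; sign = (−1)^107 = -1.
Via Zolotarev, sign(π_{109}) = (109|115) = -1.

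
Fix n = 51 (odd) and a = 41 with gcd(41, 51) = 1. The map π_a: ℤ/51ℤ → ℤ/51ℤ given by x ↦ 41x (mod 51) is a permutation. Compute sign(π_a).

+1

Orbit of 5 under x↦41x: [5, 1, 41, 49, 20, 4, 11]… (length divides ord_51(41)).
Decompose π into cycles: lengths [16, 16, 16, 2, 1] (5 cycles, including the fixed point 0).
Σ(ℓ_i−1) = 51−5 = 46; sign = (−1)^46 = +1.
(41|51)_J = +1 (Zolotarev's lemma cross-check).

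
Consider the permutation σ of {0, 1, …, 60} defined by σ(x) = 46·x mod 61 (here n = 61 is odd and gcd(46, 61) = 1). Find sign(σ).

+1

Orbit of 46 under x↦46x: [46, 42, 41, 56, 14, 34, 39]… (length divides ord_61(46)).
Cycle lengths of π_46 on ℤ/61ℤ: [30, 30, 1]; 3 cycles in total.
3 cycles on 61: each ℓ→(−1)^(ℓ−1), product (−1)^58 = +1.
Zolotarev: (46|61) = +1, matching the cycle-count sign.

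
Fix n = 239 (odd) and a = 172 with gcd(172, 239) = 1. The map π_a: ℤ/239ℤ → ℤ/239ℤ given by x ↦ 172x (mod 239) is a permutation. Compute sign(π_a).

-1

Start at x=6: 6 → 76 → 166 → 111 → 211 → 203 → 22 → … (one orbit).
π_172 has 8 disjoint cycles with lengths [34, 34, 34, 34, 34, 34, 34, 1] on {0,…,238}.
Σ(ℓ_i−1) = 239−8 = 231; sign = (−1)^231 = -1.
Via Zolotarev, sign(π_{172}) = (172|239) = -1.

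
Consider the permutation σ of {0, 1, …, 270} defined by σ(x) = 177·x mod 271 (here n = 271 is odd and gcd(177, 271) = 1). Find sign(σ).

Orbit of 179 under x↦177x: [179, 247, 88, 129, 69, 18, 205]… (length divides ord_271(177)).
Decompose π into cycles: lengths [135, 135, 1] (3 cycles, including the fixed point 0).
Σ(ℓ_i−1) = 271−3 = 268; sign = (−1)^268 = +1.
Via Zolotarev, sign(π_{177}) = (177|271) = +1.

+1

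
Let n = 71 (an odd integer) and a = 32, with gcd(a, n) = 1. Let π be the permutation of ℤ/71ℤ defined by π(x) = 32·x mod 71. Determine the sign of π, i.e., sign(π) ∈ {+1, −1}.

+1

Start at x=48: 48 → 45 → 20 → 1 → 32 → 30 → 37 → 48 (one orbit).
Decompose π into cycles: lengths [7, 7, 7, 7, 7, 7, 7, 7, 7, 7, 1] (11 cycles, including the fixed point 0).
n − c = 71 − 11 = 60; sign = (−1)^60 = +1.
The Jacobi symbol (32|71) = +1 (Zolotarev) agrees.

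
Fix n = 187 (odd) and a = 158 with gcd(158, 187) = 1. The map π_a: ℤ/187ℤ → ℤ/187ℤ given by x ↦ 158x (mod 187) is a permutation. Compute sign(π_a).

-1

Trace 179: π^k(179) = [179, 45, 4, 71, 185, 58, 1] for k=0..6.
π_158 has 6 disjoint cycles with lengths [80, 80, 16, 5, 5, 1] on {0,…,186}.
Σ(ℓ_i−1) = 187−6 = 181; sign = (−1)^181 = -1.
The Jacobi symbol (158|187) = -1 (Zolotarev) agrees.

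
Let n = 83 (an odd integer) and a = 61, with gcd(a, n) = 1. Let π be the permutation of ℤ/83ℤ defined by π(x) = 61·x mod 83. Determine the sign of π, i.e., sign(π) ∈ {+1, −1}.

+1

Trace 7: π^k(7) = [7, 12, 68, 81, 44, 28, 48] for k=0..6.
The orbit structure of x ↦ 61x mod 83: 3 orbits of sizes [41, 41, 1].
With 3 cycles on 83 points, sign = (−1)^{83−3} = +1.
Via Zolotarev, sign(π_{61}) = (61|83) = +1.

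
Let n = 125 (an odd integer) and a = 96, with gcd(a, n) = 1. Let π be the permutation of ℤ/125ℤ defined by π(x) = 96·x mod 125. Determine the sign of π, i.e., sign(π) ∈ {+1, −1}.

+1

Start at x=121: 121 → 116 → 11 → 56 → 1 → 96 → 91 → … (one orbit).
Cycle lengths of π_96 on ℤ/125ℤ: [25, 25, 25, 25, 5, 5, 5, 5, 1, 1, 1, 1, 1]; 13 cycles in total.
sign(π) = (−1)^{n − #cycles} = (−1)^{125−13} = (−1)^112 = +1.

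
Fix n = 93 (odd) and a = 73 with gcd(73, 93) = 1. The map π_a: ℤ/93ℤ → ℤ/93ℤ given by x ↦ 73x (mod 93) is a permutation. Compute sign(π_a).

-1

Start at x=16: 16 → 52 → 76 → 61 → 82 → 34 → 64 → … (one orbit).
Cycle lengths of π_73 on ℤ/93ℤ: [30, 30, 30, 1, 1, 1]; 6 cycles in total.
With 6 cycles on 93 points, sign = (−1)^{93−6} = -1.
Via Zolotarev, sign(π_{73}) = (73|93) = -1.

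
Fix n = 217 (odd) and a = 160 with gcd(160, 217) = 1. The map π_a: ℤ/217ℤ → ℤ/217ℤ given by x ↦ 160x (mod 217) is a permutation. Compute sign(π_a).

Trace 211: π^k(211) = [211, 125, 36, 118, 1, 160] for k=0..5.
Cycle type of π: 6×30 + 3×10 + 2×3 + 1; total 44 cycles.
44 cycles on 217: each ℓ→(−1)^(ℓ−1), product (−1)^173 = -1.

-1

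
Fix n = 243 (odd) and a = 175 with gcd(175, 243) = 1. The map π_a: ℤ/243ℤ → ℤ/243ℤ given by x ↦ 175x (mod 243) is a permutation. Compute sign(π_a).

Trace 121: π^k(121) = [121, 34, 118, 238, 97, 208, 193] for k=0..6.
Decompose π into cycles: lengths [81, 81, 27, 27, 9, 9, 3, 3, 1, 1, 1] (11 cycles, including the fixed point 0).
With 11 cycles on 243 points, sign = (−1)^{243−11} = +1.
Zolotarev: (175|243) = +1, matching the cycle-count sign.

+1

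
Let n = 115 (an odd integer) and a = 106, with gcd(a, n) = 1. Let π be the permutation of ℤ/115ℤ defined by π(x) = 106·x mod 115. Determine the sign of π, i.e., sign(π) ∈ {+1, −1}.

-1

Start at x=26: 26 → 111 → 36 → 21 → 41 → 91 → 101 → … (one orbit).
10 cycles of lengths [22, 22, 22, 22, 22, 1, 1, 1, 1, 1].
With 10 cycles on 115 points, sign = (−1)^{115−10} = -1.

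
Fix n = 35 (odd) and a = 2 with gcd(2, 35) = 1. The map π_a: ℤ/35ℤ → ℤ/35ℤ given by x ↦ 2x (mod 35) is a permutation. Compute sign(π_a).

Orbit of 11 under x↦2x: [11, 22, 9, 18, 1, 2, 4]… (length divides ord_35(2)).
6 cycles of lengths [12, 12, 4, 3, 3, 1].
With 6 cycles on 35 points, sign = (−1)^{35−6} = -1.

-1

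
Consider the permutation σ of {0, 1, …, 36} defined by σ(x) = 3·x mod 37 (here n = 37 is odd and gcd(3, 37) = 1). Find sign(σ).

+1

Orbit of 36 under x↦3x: [36, 34, 28, 10, 30, 16, 11]… (length divides ord_37(3)).
Decompose π into cycles: lengths [18, 18, 1] (3 cycles, including the fixed point 0).
37 − 3 = 34 transpositions; sign(π) = (−1)^34 = +1.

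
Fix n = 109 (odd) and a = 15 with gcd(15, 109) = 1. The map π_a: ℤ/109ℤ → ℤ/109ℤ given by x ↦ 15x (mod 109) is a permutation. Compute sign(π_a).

+1

Orbit of 25 under x↦15x: [25, 48, 66, 9, 26, 63, 73]… (length divides ord_109(15)).
Cycle lengths of π_15 on ℤ/109ℤ: [27, 27, 27, 27, 1]; 5 cycles in total.
With 5 cycles on 109 points, sign = (−1)^{109−5} = +1.
Check: (15/109) = +1 by Zolotarev.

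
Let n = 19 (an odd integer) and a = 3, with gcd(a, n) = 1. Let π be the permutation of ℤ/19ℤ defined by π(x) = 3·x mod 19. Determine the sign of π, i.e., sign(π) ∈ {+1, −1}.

Trace 6: π^k(6) = [6, 18, 16, 10, 11, 14, 4] for k=0..6.
Cycle type of π: 18 + 1; total 2 cycles.
19 − 2 = 17 transpositions; sign(π) = (−1)^17 = -1.

-1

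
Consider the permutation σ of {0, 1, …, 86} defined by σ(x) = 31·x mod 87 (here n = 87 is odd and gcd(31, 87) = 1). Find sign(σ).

Trace 73: π^k(73) = [73, 1, 31, 4, 37, 16, 61] for k=0..6.
Decompose π into cycles: lengths [28, 28, 28, 1, 1, 1] (6 cycles, including the fixed point 0).
With 6 cycles on 87 points, sign = (−1)^{87−6} = -1.
Via Zolotarev, sign(π_{31}) = (31|87) = -1.

-1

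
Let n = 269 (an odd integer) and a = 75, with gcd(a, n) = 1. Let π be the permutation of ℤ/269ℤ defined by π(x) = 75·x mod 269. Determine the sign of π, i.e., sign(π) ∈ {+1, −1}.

-1

Trace 216: π^k(216) = [216, 60, 196, 174, 138, 128, 185] for k=0..6.
2 cycles of lengths [268, 1].
n − c = 269 − 2 = 267; sign = (−1)^267 = -1.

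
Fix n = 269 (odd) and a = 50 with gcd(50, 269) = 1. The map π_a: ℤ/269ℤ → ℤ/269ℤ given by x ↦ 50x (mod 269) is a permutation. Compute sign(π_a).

Trace 27: π^k(27) = [27, 5, 250, 126, 113, 1, 50] for k=0..6.
Decompose π into cycles: lengths [268, 1] (2 cycles, including the fixed point 0).
269 − 2 = 267 transpositions; sign(π) = (−1)^267 = -1.
Via Zolotarev, sign(π_{50}) = (50|269) = -1.

-1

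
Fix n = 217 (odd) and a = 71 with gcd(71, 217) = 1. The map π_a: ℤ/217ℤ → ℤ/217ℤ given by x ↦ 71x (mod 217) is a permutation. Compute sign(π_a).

Trace 36: π^k(36) = [36, 169, 64, 204, 162, 1, 71] for k=0..6.
The orbit structure of x ↦ 71x mod 217: 21 orbits of sizes [15, 15, 15, 15, 15, 15, 15, 15, 15, 15, 15, 15, 15, 15, 1, 1, 1, 1, 1, 1, 1].
sign(π) = (−1)^{n − #cycles} = (−1)^{217−21} = (−1)^196 = +1.

+1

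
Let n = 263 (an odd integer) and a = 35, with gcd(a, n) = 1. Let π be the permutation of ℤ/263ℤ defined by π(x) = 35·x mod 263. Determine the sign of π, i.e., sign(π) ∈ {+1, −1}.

Orbit of 173 under x↦35x: [173, 6, 210, 249, 36, 208, 179]… (length divides ord_263(35)).
Cycle type of π: 131×2 + 1; total 3 cycles.
sign(π) = (−1)^{n − #cycles} = (−1)^{263−3} = (−1)^260 = +1.

+1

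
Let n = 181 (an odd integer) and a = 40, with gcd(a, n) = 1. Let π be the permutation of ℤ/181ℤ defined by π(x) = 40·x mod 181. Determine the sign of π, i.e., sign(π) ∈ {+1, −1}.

-1

Trace 25: π^k(25) = [25, 95, 180, 141, 29, 74, 64] for k=0..6.
Cycle lengths of π_40 on ℤ/181ℤ: [60, 60, 60, 1]; 4 cycles in total.
181 − 4 = 177 transpositions; sign(π) = (−1)^177 = -1.
Zolotarev: (40|181) = -1, matching the cycle-count sign.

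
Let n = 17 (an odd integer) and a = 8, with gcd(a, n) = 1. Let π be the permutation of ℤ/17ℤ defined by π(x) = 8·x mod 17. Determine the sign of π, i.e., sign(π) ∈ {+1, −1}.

+1

Start at x=4: 4 → 15 → 1 → 8 → 13 → 2 → 16 → … (one orbit).
Decompose π into cycles: lengths [8, 8, 1] (3 cycles, including the fixed point 0).
With 3 cycles on 17 points, sign = (−1)^{17−3} = +1.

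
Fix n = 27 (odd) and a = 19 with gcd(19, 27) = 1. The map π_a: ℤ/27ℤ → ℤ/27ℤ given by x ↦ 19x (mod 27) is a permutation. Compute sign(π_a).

+1

Orbit of 10 under x↦19x: [10, 1, 19]… (length divides ord_27(19)).
Decompose π into cycles: lengths [3, 3, 3, 3, 3, 3, 1, 1, 1, 1, 1, 1, 1, 1, 1] (15 cycles, including the fixed point 0).
n − c = 27 − 15 = 12; sign = (−1)^12 = +1.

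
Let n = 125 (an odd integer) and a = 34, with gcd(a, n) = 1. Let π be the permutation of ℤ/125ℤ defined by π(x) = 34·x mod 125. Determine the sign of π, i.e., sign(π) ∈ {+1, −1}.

+1

Trace 31: π^k(31) = [31, 54, 86, 49, 41, 19, 21] for k=0..6.
The orbit structure of x ↦ 34x mod 125: 7 orbits of sizes [50, 50, 10, 10, 2, 2, 1].
sign(π) = (−1)^{n − #cycles} = (−1)^{125−7} = (−1)^118 = +1.
The Jacobi symbol (34|125) = +1 (Zolotarev) agrees.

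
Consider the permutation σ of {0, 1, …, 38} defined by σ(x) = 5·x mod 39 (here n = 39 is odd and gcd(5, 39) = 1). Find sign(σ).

+1

Start at x=25: 25 → 8 → 1 → 5 → 25 (one orbit).
Decompose π into cycles: lengths [4, 4, 4, 4, 4, 4, 4, 4, 4, 2, 1] (11 cycles, including the fixed point 0).
11 cycles on 39: each ℓ→(−1)^(ℓ−1), product (−1)^28 = +1.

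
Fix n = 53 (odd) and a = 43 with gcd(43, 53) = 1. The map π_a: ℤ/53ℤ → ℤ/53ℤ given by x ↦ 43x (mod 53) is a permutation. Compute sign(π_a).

+1

Trace 44: π^k(44) = [44, 37, 1, 43, 47, 7, 36] for k=0..6.
Cycle lengths of π_43 on ℤ/53ℤ: [26, 26, 1]; 3 cycles in total.
With 3 cycles on 53 points, sign = (−1)^{53−3} = +1.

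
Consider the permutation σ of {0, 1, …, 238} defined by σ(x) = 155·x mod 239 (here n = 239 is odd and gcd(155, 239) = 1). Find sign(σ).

Trace 66: π^k(66) = [66, 192, 124, 100, 204, 72, 166] for k=0..6.
Cycle type of π: 119×2 + 1; total 3 cycles.
Σ(ℓ_i−1) = 239−3 = 236; sign = (−1)^236 = +1.
The Jacobi symbol (155|239) = +1 (Zolotarev) agrees.

+1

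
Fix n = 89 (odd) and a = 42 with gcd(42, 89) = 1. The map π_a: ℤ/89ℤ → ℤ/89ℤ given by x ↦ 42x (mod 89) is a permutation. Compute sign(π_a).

Orbit of 42 under x↦42x: [42, 73, 40, 78, 72, 87, 5]… (length divides ord_89(42)).
Decompose π into cycles: lengths [44, 44, 1] (3 cycles, including the fixed point 0).
3 cycles on 89: each ℓ→(−1)^(ℓ−1), product (−1)^86 = +1.
The Jacobi symbol (42|89) = +1 (Zolotarev) agrees.

+1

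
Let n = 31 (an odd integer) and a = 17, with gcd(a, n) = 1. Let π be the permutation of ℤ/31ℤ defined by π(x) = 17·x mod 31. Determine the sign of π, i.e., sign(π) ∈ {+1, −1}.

-1

Start at x=27: 27 → 25 → 22 → 2 → 3 → 20 → 30 → … (one orbit).
The orbit structure of x ↦ 17x mod 31: 2 orbits of sizes [30, 1].
31 − 2 = 29 transpositions; sign(π) = (−1)^29 = -1.
Via Zolotarev, sign(π_{17}) = (17|31) = -1.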